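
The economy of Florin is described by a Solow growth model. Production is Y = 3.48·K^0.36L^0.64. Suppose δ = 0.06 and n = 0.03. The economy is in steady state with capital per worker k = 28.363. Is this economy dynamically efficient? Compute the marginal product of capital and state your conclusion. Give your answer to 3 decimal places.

dynamically efficient; MPK ≈ 0.147

Break-even investment rate: n + δ = 0.03 + 0.06 = 0.09.
MPK = 0.36·3.48·k^(0.36−1) = 0.36·3.48·28.363^(-0.64) ≈ 0.1473.
MPK > 0.09, so the economy is dynamically efficient (under-saving).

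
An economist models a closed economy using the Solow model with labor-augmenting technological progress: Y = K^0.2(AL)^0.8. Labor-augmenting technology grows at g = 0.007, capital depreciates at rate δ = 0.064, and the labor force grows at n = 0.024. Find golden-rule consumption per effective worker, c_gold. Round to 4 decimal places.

c_gold ≈ 0.9636

Capital per effective worker breaks even when investment replaces (n + g + δ)·k; here n + g + δ = 0.095.
Setting f'(k) = n+g+δ gives 0.2·k^(0.2−1) = 0.095, hence k_gold = (0.2/0.095)^(1/0.8) ≈ 2.5359.
y_gold = 2.5359^0.2 ≈ 1.2046.
c_gold = y_gold − (n+g+δ)·k_gold = 1.2046 − 0.095·2.5359 ≈ 0.9636.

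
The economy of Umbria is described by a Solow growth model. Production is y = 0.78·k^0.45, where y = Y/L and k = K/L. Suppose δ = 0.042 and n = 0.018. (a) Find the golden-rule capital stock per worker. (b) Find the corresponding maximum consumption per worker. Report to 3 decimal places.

n + δ = 0.018 + 0.042 = 0.06.
Golden rule sets MPK = n+δ: 0.45·0.78·k^(0.45−1) = 0.06, so k_gold = (0.45·0.78/0.06)^(1/0.55) ≈ 24.8215.
y_gold = 0.78·24.8215^0.45 ≈ 3.3095; c_gold = y_gold − 0.06·k_gold ≈ 1.8202.

(a) k_gold ≈ 24.822; (b) c_gold ≈ 1.820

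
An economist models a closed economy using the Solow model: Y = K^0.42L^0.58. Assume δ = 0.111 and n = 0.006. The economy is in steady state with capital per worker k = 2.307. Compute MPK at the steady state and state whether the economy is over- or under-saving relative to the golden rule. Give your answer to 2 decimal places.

under-saving; MPK ≈ 0.26

Break-even investment rate: n + δ = 0.006 + 0.111 = 0.117.
MPK = 0.42·k^(0.42−1) = 0.42·2.307^(-0.58) ≈ 0.2586.
MPK > 0.117, so the economy is dynamically efficient (under-saving).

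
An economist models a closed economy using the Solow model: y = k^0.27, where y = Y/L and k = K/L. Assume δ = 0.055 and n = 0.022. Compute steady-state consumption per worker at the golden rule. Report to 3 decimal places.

c_gold ≈ 1.161

The effective depreciation rate is n + δ = 0.022 + 0.055 = 0.077.
Maximizing c = f(k) − (n+δ)·k gives f'(k) = n+δ, i.e. 0.27·k^(0.27−1) = 0.077, so k_gold = (0.27/0.077)^(1/0.73) ≈ 5.5770.
y_gold = 5.5770^0.27 ≈ 1.5905.
c_gold = y_gold − (n+δ)·k_gold = 1.5905 − 0.077·5.5770 ≈ 1.1611.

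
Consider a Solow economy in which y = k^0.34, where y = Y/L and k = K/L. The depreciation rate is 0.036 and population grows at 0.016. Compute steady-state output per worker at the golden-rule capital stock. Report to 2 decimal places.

y_gold ≈ 2.63

n + δ = 0.016 + 0.036 = 0.052.
Golden rule sets MPK = n+δ: 0.34·k^(0.34−1) = 0.052, so k_gold = (0.34/0.052)^(1/0.66) ≈ 17.2016.
Output: y_gold = k_gold^0.34 = 17.2016^0.34 ≈ 2.6308.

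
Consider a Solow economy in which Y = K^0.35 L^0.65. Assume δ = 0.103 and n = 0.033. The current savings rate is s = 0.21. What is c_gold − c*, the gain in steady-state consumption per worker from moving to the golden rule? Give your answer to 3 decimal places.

n + δ = 0.033 + 0.103 = 0.136.
Current steady state (s = 0.21): k* = (0.21/0.136)^(1/0.65) ≈ 1.9511, y* = 1.9511^0.35 ≈ 1.2636, c* = (1−0.21)·1.2636 ≈ 0.9982.
Setting f'(k) = n+δ gives 0.35·k^(0.35−1) = 0.136, hence k_gold = (0.35/0.136)^(1/0.65) ≈ 4.2814.
y_gold = 4.2814^0.35 ≈ 1.6636, c_gold = y_gold − 0.136·k_gold ≈ 1.0814.
Gain: Δc = 1.0814 − 0.9982 ≈ 0.0831.

Δc ≈ 0.083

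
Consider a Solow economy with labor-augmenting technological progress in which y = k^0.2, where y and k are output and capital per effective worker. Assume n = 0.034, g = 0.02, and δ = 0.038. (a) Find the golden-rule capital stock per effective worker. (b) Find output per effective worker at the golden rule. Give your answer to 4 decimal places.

(a) k_gold ≈ 2.6397; (b) y_gold ≈ 1.2143

The effective depreciation rate is n + g + δ = 0.034 + 0.02 + 0.038 = 0.092.
Maximizing c = f(k) − (n+g+δ)·k gives f'(k) = n+g+δ, i.e. 0.2·k^(0.2−1) = 0.092, so k_gold = (0.2/0.092)^(1/0.8) ≈ 2.6397.
y_gold = 2.6397^0.2 ≈ 1.2143.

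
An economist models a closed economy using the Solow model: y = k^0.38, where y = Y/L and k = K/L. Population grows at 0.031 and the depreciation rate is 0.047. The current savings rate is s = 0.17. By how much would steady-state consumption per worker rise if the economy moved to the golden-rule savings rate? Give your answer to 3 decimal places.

Δc ≈ 0.298

The effective depreciation rate is n + δ = 0.031 + 0.047 = 0.078.
Current steady state (s = 0.17): k* = (0.17/0.078)^(1/0.62) ≈ 3.5134, y* = 3.5134^0.38 ≈ 1.6120, c* = (1−0.17)·1.6120 ≈ 1.3380.
Maximizing c = f(k) − (n+δ)·k gives f'(k) = n+δ, i.e. 0.38·k^(0.38−1) = 0.078, so k_gold = (0.38/0.078)^(1/0.62) ≈ 12.8581.
y_gold = 12.8581^0.38 ≈ 2.6393, c_gold = y_gold − 0.078·k_gold ≈ 1.6364.
Gain: Δc = 1.6364 − 1.3380 ≈ 0.2984.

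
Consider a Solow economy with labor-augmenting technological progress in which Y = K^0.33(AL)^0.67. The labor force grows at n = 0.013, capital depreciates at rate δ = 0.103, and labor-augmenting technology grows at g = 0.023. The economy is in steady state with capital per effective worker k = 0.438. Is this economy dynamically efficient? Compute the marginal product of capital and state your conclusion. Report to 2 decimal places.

Break-even investment rate: n + g + δ = 0.013 + 0.023 + 0.103 = 0.139.
MPK = 0.33·k^(0.33−1) = 0.33·0.438^(-0.67) ≈ 0.5738.
MPK > 0.139, so the economy is dynamically efficient (under-saving).

dynamically efficient; MPK ≈ 0.57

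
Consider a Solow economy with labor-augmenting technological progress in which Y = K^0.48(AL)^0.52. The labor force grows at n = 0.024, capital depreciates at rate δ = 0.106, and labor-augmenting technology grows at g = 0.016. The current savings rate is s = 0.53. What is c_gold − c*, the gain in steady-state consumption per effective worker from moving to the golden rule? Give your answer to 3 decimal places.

Δc ≈ 0.015

The effective depreciation rate is n + g + δ = 0.024 + 0.016 + 0.106 = 0.146.
Current steady state (s = 0.53): k* = (0.53/0.146)^(1/0.52) ≈ 11.9337, y* = 11.9337^0.48 ≈ 3.2874, c* = (1−0.53)·3.2874 ≈ 1.5451.
Maximizing c = f(k) − (n+g+δ)·k gives f'(k) = n+g+δ, i.e. 0.48·k^(0.48−1) = 0.146, so k_gold = (0.48/0.146)^(1/0.52) ≈ 9.8632.
y_gold = 9.8632^0.48 ≈ 3.0000, c_gold = y_gold − 0.146·k_gold ≈ 1.5600.
Gain: Δc = 1.5600 − 1.5451 ≈ 0.0149.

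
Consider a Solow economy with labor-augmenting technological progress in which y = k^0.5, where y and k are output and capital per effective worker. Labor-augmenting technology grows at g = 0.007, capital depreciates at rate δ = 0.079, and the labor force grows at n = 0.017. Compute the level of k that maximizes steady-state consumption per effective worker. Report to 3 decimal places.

Break-even investment rate: n + g + δ = 0.017 + 0.007 + 0.079 = 0.103.
Maximizing c = f(k) − (n+g+δ)·k gives f'(k) = n+g+δ, i.e. 0.5·k^(0.5−1) = 0.103, so k_gold = (0.5/0.103)^(1/0.5) ≈ 23.5649.

k_gold ≈ 23.565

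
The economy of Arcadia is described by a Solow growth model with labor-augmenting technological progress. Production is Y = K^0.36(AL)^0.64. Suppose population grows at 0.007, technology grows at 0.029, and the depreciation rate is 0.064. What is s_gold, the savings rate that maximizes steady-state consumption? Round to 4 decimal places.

s_gold = 0.3600

Break-even investment rate: n + g + δ = 0.007 + 0.029 + 0.064 = 0.1.
At the golden rule MPK = n+g+δ, and in any Cobb-Douglas steady state s = (n+g+δ)·k/y = MPK·k/y = capital's share 0.36.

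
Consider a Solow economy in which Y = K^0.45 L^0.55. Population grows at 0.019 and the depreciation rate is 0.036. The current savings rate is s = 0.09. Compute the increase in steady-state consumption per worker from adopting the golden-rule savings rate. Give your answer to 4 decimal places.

Break-even investment rate: n + δ = 0.019 + 0.036 = 0.055.
Current steady state (s = 0.09): k* = (0.09/0.055)^(1/0.55) ≈ 2.4483, y* = 2.4483^0.45 ≈ 1.4962, c* = (1−0.09)·1.4962 ≈ 1.3616.
Golden rule sets MPK = n+δ: 0.45·k^(0.45−1) = 0.055, so k_gold = (0.45/0.055)^(1/0.55) ≈ 45.6801.
y_gold = 45.6801^0.45 ≈ 5.5831, c_gold = y_gold − 0.055·k_gold ≈ 3.0707.
Gain: Δc = 3.0707 − 1.3616 ≈ 1.7092.

Δc ≈ 1.7092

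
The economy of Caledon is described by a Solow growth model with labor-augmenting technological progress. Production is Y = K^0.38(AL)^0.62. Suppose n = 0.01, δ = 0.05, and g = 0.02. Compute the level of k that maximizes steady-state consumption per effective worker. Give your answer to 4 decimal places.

k_gold ≈ 12.3436

The effective depreciation rate is n + g + δ = 0.01 + 0.02 + 0.05 = 0.08.
Setting f'(k) = n+g+δ gives 0.38·k^(0.38−1) = 0.08, hence k_gold = (0.38/0.08)^(1/0.62) ≈ 12.3436.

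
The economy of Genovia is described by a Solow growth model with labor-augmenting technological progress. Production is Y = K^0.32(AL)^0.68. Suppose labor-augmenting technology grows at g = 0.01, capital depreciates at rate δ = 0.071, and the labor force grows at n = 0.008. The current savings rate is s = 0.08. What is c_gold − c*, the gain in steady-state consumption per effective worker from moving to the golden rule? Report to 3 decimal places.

n + g + δ = 0.008 + 0.01 + 0.071 = 0.089.
Current steady state (s = 0.08): k* = (0.08/0.089)^(1/0.68) ≈ 0.8549, y* = 0.8549^0.32 ≈ 0.9511, c* = (1−0.08)·0.9511 ≈ 0.8750.
Maximizing c = f(k) − (n+g+δ)·k gives f'(k) = n+g+δ, i.e. 0.32·k^(0.32−1) = 0.089, so k_gold = (0.32/0.089)^(1/0.68) ≈ 6.5659.
y_gold = 6.5659^0.32 ≈ 1.8261, c_gold = y_gold − 0.089·k_gold ≈ 1.2418.
Gain: Δc = 1.2418 − 0.8750 ≈ 0.3668.

Δc ≈ 0.367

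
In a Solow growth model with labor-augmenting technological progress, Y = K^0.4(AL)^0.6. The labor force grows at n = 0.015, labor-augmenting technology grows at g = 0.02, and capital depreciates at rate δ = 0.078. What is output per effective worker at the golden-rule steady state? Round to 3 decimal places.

Break-even investment rate: n + g + δ = 0.015 + 0.02 + 0.078 = 0.113.
At the golden rule the marginal product of capital equals n+g+δ: 0.4·k^(0.4−1) = 0.113. Solving, k_gold = (0.4/0.113)^(1/0.6) ≈ 8.2218.
Output: y_gold = k_gold^0.4 = 8.2218^0.4 ≈ 2.3227.

y_gold ≈ 2.323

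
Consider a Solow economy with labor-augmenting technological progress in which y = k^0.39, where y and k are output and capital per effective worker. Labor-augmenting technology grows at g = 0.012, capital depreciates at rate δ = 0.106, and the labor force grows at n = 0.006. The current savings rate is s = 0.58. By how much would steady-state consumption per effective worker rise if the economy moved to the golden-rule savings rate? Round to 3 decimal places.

Capital per effective worker breaks even when investment replaces (n + g + δ)·k; here n + g + δ = 0.124.
Current steady state (s = 0.58): k* = (0.58/0.124)^(1/0.61) ≈ 12.5421, y* = 12.5421^0.39 ≈ 2.6814, c* = (1−0.58)·2.6814 ≈ 1.1262.
Setting f'(k) = n+g+δ gives 0.39·k^(0.39−1) = 0.124, hence k_gold = (0.39/0.124)^(1/0.61) ≈ 6.5435.
y_gold = 6.5435^0.39 ≈ 2.0805, c_gold = y_gold − 0.124·k_gold ≈ 1.2691.
Gain: Δc = 1.2691 − 1.1262 ≈ 0.1429.

Δc ≈ 0.143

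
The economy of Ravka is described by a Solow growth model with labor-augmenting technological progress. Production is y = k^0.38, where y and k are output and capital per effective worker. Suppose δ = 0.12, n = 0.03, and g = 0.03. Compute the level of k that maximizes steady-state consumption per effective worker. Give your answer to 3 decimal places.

The effective depreciation rate is n + g + δ = 0.03 + 0.03 + 0.12 = 0.18.
Setting f'(k) = n+g+δ gives 0.38·k^(0.38−1) = 0.18, hence k_gold = (0.38/0.18)^(1/0.62) ≈ 3.3374.

k_gold ≈ 3.337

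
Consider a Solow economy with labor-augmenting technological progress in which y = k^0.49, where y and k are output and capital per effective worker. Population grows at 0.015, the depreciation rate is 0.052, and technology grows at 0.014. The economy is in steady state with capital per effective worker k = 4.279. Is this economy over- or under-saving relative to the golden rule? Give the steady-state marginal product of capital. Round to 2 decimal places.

n + g + δ = 0.015 + 0.014 + 0.052 = 0.081.
MPK = 0.49·k^(0.49−1) = 0.49·4.279^(-0.51) ≈ 0.2335.
MPK > 0.081, so the economy is dynamically efficient (under-saving).

under-saving; MPK ≈ 0.23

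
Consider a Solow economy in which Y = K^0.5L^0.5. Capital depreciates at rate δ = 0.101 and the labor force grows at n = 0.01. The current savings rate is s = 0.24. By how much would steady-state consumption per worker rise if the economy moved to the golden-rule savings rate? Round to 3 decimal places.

Δc ≈ 0.609

Capital per worker breaks even when investment replaces (n + δ)·k; here n + δ = 0.111.
Current steady state (s = 0.24): k* = (0.24/0.111)^(1/0.5) ≈ 4.6749, y* = 4.6749^0.5 ≈ 2.1622, c* = (1−0.24)·2.1622 ≈ 1.6432.
Golden rule sets MPK = n+δ: 0.5·k^(0.5−1) = 0.111, so k_gold = (0.5/0.111)^(1/0.5) ≈ 20.2906.
y_gold = 20.2906^0.5 ≈ 4.5045, c_gold = y_gold − 0.111·k_gold ≈ 2.2523.
Gain: Δc = 2.2523 − 1.6432 ≈ 0.6090.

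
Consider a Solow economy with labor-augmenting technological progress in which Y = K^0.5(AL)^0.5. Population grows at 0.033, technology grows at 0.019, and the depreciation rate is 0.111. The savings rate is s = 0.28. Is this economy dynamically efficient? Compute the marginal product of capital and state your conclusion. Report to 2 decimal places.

Capital per effective worker breaks even when investment replaces (n + g + δ)·k; here n + g + δ = 0.163.
Steady-state k*: s·k^0.5 = 0.163·k gives k* = (0.28/0.163)^(1/0.5) ≈ 2.9508.
MPK = 0.5·2.9508^(-0.5) ≈ 0.2911.
MPK > n+g+δ = 0.163, so the economy is dynamically efficient (under-saving).

dynamically efficient; MPK ≈ 0.29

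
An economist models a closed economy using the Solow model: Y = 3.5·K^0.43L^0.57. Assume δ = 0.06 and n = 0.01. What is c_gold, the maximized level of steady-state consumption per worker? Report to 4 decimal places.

c_gold ≈ 20.1890

Break-even investment rate: n + δ = 0.01 + 0.06 = 0.07.
Maximizing c = f(k) − (n+δ)·k gives f'(k) = n+δ, i.e. 0.43·3.5·k^(0.43−1) = 0.07, so k_gold = (0.43·3.5/0.07)^(1/0.57) ≈ 217.5762.
y_gold = 3.5·217.5762^0.43 ≈ 35.4194.
c_gold = y_gold − (n+δ)·k_gold = 35.4194 − 0.07·217.5762 ≈ 20.1890.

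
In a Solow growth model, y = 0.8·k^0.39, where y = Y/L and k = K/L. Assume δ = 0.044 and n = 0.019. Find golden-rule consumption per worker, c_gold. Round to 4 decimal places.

c_gold ≈ 1.3572

n + δ = 0.019 + 0.044 = 0.063.
At the golden rule the marginal product of capital equals n+δ: 0.39·0.8·k^(0.39−1) = 0.063. Solving, k_gold = (0.39·0.8/0.063)^(1/0.61) ≈ 13.7733.
y_gold = 0.8·13.7733^0.39 ≈ 2.2249.
c_gold = y_gold − (n+δ)·k_gold = 2.2249 − 0.063·13.7733 ≈ 1.3572.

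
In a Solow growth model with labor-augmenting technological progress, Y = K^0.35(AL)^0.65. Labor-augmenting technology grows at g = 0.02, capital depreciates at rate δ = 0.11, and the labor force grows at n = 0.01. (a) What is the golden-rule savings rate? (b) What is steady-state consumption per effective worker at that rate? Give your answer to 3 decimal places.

The effective depreciation rate is n + g + δ = 0.01 + 0.02 + 0.11 = 0.14.
For Cobb-Douglas, s_gold equals capital's share: s_gold = 0.35.
Setting f'(k) = n+g+δ gives 0.35·k^(0.35−1) = 0.14, hence k_gold = (0.35/0.14)^(1/0.65) ≈ 4.0946.
y_gold = 4.0946^0.35 ≈ 1.6379; c_gold = (1−0.35)·y_gold ≈ 1.0646.

(a) s_gold = 0.350; (b) c_gold ≈ 1.065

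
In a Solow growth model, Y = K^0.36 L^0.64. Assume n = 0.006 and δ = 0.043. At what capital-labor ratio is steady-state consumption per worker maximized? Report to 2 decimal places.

Break-even investment rate: n + δ = 0.006 + 0.043 = 0.049.
Golden rule sets MPK = n+δ: 0.36·k^(0.36−1) = 0.049, so k_gold = (0.36/0.049)^(1/0.64) ≈ 22.5575.

k_gold ≈ 22.56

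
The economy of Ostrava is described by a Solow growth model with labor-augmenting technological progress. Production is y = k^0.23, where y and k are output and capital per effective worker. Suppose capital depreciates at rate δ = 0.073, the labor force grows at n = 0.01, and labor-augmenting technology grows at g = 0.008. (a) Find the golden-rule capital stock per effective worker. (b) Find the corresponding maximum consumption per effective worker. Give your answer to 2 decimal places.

The effective depreciation rate is n + g + δ = 0.01 + 0.008 + 0.073 = 0.091.
Maximizing c = f(k) − (n+g+δ)·k gives f'(k) = n+g+δ, i.e. 0.23·k^(0.23−1) = 0.091, so k_gold = (0.23/0.091)^(1/0.77) ≈ 3.3340.
y_gold = 3.3340^0.23 ≈ 1.3191; c_gold = y_gold − 0.091·k_gold ≈ 1.0157.

(a) k_gold ≈ 3.33; (b) c_gold ≈ 1.02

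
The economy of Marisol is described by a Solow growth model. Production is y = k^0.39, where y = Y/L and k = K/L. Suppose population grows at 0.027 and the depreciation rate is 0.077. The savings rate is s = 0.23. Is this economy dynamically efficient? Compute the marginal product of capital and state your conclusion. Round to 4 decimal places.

dynamically efficient; MPK ≈ 0.1763

Break-even investment rate: n + δ = 0.027 + 0.077 = 0.104.
Steady-state k*: s·k^0.39 = 0.104·k gives k* = (0.23/0.104)^(1/0.61) ≈ 3.6734.
MPK = 0.39·3.6734^(-0.61) ≈ 0.1763.
MPK > n+δ = 0.104, so the economy is dynamically efficient (under-saving).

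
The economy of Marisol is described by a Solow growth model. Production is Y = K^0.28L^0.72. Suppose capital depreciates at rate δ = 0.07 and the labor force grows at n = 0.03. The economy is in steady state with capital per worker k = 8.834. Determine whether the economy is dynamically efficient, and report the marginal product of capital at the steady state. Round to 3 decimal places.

Capital per worker breaks even when investment replaces (n + δ)·k; here n + δ = 0.1.
MPK = 0.28·k^(0.28−1) = 0.28·8.834^(-0.72) ≈ 0.0583.
MPK < 0.1, so the economy is dynamically inefficient (over-saving).

dynamically inefficient; MPK ≈ 0.058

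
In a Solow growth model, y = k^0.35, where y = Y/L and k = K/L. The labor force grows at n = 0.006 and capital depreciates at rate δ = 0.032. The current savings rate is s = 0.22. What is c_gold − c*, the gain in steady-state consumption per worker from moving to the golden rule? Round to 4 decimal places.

Δc ≈ 0.1406

The effective depreciation rate is n + δ = 0.006 + 0.032 = 0.038.
Current steady state (s = 0.22): k* = (0.22/0.038)^(1/0.65) ≈ 14.9036, y* = 14.9036^0.35 ≈ 2.5743, c* = (1−0.22)·2.5743 ≈ 2.0079.
Golden rule sets MPK = n+δ: 0.35·k^(0.35−1) = 0.038, so k_gold = (0.35/0.038)^(1/0.65) ≈ 30.4449.
y_gold = 30.4449^0.35 ≈ 3.3054, c_gold = y_gold − 0.038·k_gold ≈ 2.1485.
Gain: Δc = 2.1485 − 2.0079 ≈ 0.1406.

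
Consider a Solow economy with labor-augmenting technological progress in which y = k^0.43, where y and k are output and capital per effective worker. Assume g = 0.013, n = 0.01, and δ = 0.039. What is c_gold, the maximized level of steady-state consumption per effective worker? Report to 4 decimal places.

c_gold ≈ 2.4568

Break-even investment rate: n + g + δ = 0.01 + 0.013 + 0.039 = 0.062.
Golden rule sets MPK = n+g+δ: 0.43·k^(0.43−1) = 0.062, so k_gold = (0.43/0.062)^(1/0.57) ≈ 29.8933.
y_gold = 29.8933^0.43 ≈ 4.3102.
c_gold = y_gold − (n+g+δ)·k_gold = 4.3102 − 0.062·29.8933 ≈ 2.4568.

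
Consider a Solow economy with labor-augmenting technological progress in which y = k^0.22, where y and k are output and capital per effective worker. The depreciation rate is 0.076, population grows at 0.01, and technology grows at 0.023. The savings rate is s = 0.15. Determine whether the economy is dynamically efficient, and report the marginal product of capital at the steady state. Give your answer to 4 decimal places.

dynamically efficient; MPK ≈ 0.1599

Capital per effective worker breaks even when investment replaces (n + g + δ)·k; here n + g + δ = 0.109.
Steady-state k*: s·k^0.22 = 0.109·k gives k* = (0.15/0.109)^(1/0.78) ≈ 1.5058.
MPK = 0.22·1.5058^(-0.78) ≈ 0.1599.
MPK > n+g+δ = 0.109, so the economy is dynamically efficient (under-saving).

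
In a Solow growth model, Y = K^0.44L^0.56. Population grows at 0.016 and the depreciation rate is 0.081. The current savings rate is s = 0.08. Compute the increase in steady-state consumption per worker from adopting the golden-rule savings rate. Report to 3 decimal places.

Δc ≈ 1.046

The effective depreciation rate is n + δ = 0.016 + 0.081 = 0.097.
Current steady state (s = 0.08): k* = (0.08/0.097)^(1/0.56) ≈ 0.7089, y* = 0.7089^0.44 ≈ 0.8595, c* = (1−0.08)·0.8595 ≈ 0.7907.
At the golden rule the marginal product of capital equals n+δ: 0.44·k^(0.44−1) = 0.097. Solving, k_gold = (0.44/0.097)^(1/0.56) ≈ 14.8814.
y_gold = 14.8814^0.44 ≈ 3.2807, c_gold = y_gold − 0.097·k_gold ≈ 1.8372.
Gain: Δc = 1.8372 − 0.7907 ≈ 1.0464.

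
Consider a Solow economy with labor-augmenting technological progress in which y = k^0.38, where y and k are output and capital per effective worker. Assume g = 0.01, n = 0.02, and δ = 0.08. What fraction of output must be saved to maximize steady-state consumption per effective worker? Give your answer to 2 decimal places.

n + g + δ = 0.02 + 0.01 + 0.08 = 0.11.
At the golden rule MPK = n+g+δ, and in any Cobb-Douglas steady state s = (n+g+δ)·k/y = MPK·k/y = capital's share 0.38.

s_gold = 0.38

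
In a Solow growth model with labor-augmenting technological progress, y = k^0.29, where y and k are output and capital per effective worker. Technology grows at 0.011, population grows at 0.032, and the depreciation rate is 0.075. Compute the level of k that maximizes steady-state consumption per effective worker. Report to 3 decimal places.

k_gold ≈ 3.548

Capital per effective worker breaks even when investment replaces (n + g + δ)·k; here n + g + δ = 0.118.
At the golden rule the marginal product of capital equals n+g+δ: 0.29·k^(0.29−1) = 0.118. Solving, k_gold = (0.29/0.118)^(1/0.71) ≈ 3.5483.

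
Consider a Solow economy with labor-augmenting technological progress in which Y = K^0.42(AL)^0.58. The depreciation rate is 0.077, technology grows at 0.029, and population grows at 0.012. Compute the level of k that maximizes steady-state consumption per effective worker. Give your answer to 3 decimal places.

Capital per effective worker breaks even when investment replaces (n + g + δ)·k; here n + g + δ = 0.118.
Setting f'(k) = n+g+δ gives 0.42·k^(0.42−1) = 0.118, hence k_gold = (0.42/0.118)^(1/0.58) ≈ 8.9255.

k_gold ≈ 8.926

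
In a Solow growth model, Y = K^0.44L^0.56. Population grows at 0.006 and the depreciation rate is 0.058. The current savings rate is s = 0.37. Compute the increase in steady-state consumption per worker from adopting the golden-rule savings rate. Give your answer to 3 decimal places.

Δc ≈ 0.046

Capital per worker breaks even when investment replaces (n + δ)·k; here n + δ = 0.064.
Current steady state (s = 0.37): k* = (0.37/0.064)^(1/0.56) ≈ 22.9484, y* = 22.9484^0.44 ≈ 3.9695, c* = (1−0.37)·3.9695 ≈ 2.5008.
At the golden rule the marginal product of capital equals n+δ: 0.44·k^(0.44−1) = 0.064. Solving, k_gold = (0.44/0.064)^(1/0.56) ≈ 31.2701.
y_gold = 31.2701^0.44 ≈ 4.5484, c_gold = y_gold − 0.064·k_gold ≈ 2.5471.
Gain: Δc = 2.5471 − 2.5008 ≈ 0.0463.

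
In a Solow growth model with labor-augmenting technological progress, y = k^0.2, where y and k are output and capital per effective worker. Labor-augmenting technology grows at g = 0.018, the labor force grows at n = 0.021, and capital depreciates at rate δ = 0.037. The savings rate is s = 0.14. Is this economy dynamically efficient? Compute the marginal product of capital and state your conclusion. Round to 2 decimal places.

Break-even investment rate: n + g + δ = 0.021 + 0.018 + 0.037 = 0.076.
Steady-state k*: s·k^0.2 = 0.076·k gives k* = (0.14/0.076)^(1/0.8) ≈ 2.1461.
MPK = 0.2·2.1461^(-0.8) ≈ 0.1086.
MPK > n+g+δ = 0.076, so the economy is dynamically efficient (under-saving).

dynamically efficient; MPK ≈ 0.11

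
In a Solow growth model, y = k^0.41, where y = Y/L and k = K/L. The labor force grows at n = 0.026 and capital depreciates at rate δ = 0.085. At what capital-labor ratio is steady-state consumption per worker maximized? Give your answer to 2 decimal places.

The effective depreciation rate is n + δ = 0.026 + 0.085 = 0.111.
Golden rule sets MPK = n+δ: 0.41·k^(0.41−1) = 0.111, so k_gold = (0.41/0.111)^(1/0.59) ≈ 9.1579.

k_gold ≈ 9.16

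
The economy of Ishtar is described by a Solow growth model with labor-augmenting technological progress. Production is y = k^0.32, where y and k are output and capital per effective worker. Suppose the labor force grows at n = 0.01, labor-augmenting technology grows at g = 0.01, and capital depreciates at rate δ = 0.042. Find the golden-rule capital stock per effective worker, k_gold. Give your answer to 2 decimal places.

k_gold ≈ 11.17

Break-even investment rate: n + g + δ = 0.01 + 0.01 + 0.042 = 0.062.
Golden rule sets MPK = n+g+δ: 0.32·k^(0.32−1) = 0.062, so k_gold = (0.32/0.062)^(1/0.68) ≈ 11.1731.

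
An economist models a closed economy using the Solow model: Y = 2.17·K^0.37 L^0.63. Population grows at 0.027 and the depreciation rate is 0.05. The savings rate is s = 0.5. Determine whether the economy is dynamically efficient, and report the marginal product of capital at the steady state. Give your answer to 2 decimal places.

dynamically inefficient; MPK ≈ 0.06

Break-even investment rate: n + δ = 0.027 + 0.05 = 0.077.
Steady-state k*: s·A·k^0.37 = 0.077·k gives k* = (0.5·2.17/0.077)^(1/0.63) ≈ 66.6366.
MPK = 0.37·2.17·66.6366^(-0.63) ≈ 0.0570.
MPK < n+δ = 0.077, so the economy is dynamically inefficient (over-saving).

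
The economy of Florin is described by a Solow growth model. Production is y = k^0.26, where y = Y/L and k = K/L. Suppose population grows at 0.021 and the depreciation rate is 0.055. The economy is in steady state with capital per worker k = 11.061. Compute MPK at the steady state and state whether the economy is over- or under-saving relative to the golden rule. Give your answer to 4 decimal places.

over-saving; MPK ≈ 0.0439

Break-even investment rate: n + δ = 0.021 + 0.055 = 0.076.
MPK = 0.26·k^(0.26−1) = 0.26·11.061^(-0.74) ≈ 0.0439.
MPK < 0.076, so the economy is dynamically inefficient (over-saving).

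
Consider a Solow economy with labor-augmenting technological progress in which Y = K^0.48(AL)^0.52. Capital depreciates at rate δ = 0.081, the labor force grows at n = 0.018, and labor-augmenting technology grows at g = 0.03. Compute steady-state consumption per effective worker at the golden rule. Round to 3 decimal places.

c_gold ≈ 1.749

The effective depreciation rate is n + g + δ = 0.018 + 0.03 + 0.081 = 0.129.
Golden rule sets MPK = n+g+δ: 0.48·k^(0.48−1) = 0.129, so k_gold = (0.48/0.129)^(1/0.52) ≈ 12.5143.
y_gold = 12.5143^0.48 ≈ 3.3632.
c_gold = y_gold − (n+g+δ)·k_gold = 3.3632 − 0.129·12.5143 ≈ 1.7489.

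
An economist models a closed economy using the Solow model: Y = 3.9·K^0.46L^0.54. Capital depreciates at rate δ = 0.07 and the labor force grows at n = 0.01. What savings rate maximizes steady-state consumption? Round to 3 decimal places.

s_gold = 0.460

n + δ = 0.01 + 0.07 = 0.08.
At the golden rule MPK = n+δ, and in any Cobb-Douglas steady state s = (n+δ)·k/y = MPK·k/y = capital's share 0.46.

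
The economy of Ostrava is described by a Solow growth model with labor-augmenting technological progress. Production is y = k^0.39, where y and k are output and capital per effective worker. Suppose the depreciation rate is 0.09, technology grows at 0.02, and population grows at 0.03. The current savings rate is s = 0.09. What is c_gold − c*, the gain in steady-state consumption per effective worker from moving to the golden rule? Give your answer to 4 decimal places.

Δc ≈ 0.4883

The effective depreciation rate is n + g + δ = 0.03 + 0.02 + 0.09 = 0.14.
Current steady state (s = 0.09): k* = (0.09/0.14)^(1/0.61) ≈ 0.4847, y* = 0.4847^0.39 ≈ 0.7539, c* = (1−0.09)·0.7539 ≈ 0.6861.
Setting f'(k) = n+g+δ gives 0.39·k^(0.39−1) = 0.14, hence k_gold = (0.39/0.14)^(1/0.61) ≈ 5.3630.
y_gold = 5.3630^0.39 ≈ 1.9252, c_gold = y_gold − 0.14·k_gold ≈ 1.1743.
Gain: Δc = 1.1743 − 0.6861 ≈ 0.4883.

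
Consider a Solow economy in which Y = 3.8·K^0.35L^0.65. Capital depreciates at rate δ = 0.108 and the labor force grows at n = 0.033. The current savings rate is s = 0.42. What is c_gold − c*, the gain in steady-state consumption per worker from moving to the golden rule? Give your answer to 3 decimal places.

Break-even investment rate: n + δ = 0.033 + 0.108 = 0.141.
Current steady state (s = 0.42): k* = (0.42·3.8/0.141)^(1/0.65) ≈ 41.8073, y* = 3.8·41.8073^0.35 ≈ 14.0353, c* = (1−0.42)·14.0353 ≈ 8.1405.
At the golden rule the marginal product of capital equals n+δ: 0.35·3.8·k^(0.35−1) = 0.141. Solving, k_gold = (0.35·3.8/0.141)^(1/0.65) ≈ 31.5816.
y_gold = 3.8·31.5816^0.35 ≈ 12.7229, c_gold = y_gold − 0.141·k_gold ≈ 8.2699.
Gain: Δc = 8.2699 − 8.1405 ≈ 0.1294.

Δc ≈ 0.129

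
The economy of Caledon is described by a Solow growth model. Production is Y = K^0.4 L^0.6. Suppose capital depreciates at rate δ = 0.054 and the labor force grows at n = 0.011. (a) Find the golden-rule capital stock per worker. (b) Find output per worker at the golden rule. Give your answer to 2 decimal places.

(a) k_gold ≈ 20.67; (b) y_gold ≈ 3.36

Break-even investment rate: n + δ = 0.011 + 0.054 = 0.065.
Maximizing c = f(k) − (n+δ)·k gives f'(k) = n+δ, i.e. 0.4·k^(0.4−1) = 0.065, so k_gold = (0.4/0.065)^(1/0.6) ≈ 20.6654.
y_gold = 20.6654^0.4 ≈ 3.3581.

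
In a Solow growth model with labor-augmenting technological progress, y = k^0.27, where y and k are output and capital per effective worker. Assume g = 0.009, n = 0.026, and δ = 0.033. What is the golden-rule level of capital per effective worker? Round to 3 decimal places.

k_gold ≈ 6.612

Break-even investment rate: n + g + δ = 0.026 + 0.009 + 0.033 = 0.068.
Golden rule sets MPK = n+g+δ: 0.27·k^(0.27−1) = 0.068, so k_gold = (0.27/0.068)^(1/0.73) ≈ 6.6122.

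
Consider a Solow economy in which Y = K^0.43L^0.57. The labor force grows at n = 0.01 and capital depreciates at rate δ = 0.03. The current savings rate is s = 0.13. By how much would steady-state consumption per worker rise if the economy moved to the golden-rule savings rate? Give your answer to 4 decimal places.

Δc ≈ 1.3027

Capital per worker breaks even when investment replaces (n + δ)·k; here n + δ = 0.04.
Current steady state (s = 0.13): k* = (0.13/0.04)^(1/0.57) ≈ 7.9075, y* = 7.9075^0.43 ≈ 2.4331, c* = (1−0.13)·2.4331 ≈ 2.1168.
At the golden rule the marginal product of capital equals n+δ: 0.43·k^(0.43−1) = 0.04. Solving, k_gold = (0.43/0.04)^(1/0.57) ≈ 64.4894.
y_gold = 64.4894^0.43 ≈ 5.9990, c_gold = y_gold − 0.04·k_gold ≈ 3.4194.
Gain: Δc = 3.4194 − 2.1168 ≈ 1.3027.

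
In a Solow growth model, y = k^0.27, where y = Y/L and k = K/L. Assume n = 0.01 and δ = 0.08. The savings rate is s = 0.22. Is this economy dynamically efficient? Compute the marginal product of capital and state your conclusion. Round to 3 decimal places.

The effective depreciation rate is n + δ = 0.01 + 0.08 = 0.09.
Steady-state k*: s·k^0.27 = 0.09·k gives k* = (0.22/0.09)^(1/0.73) ≈ 3.4022.
MPK = 0.27·3.4022^(-0.73) ≈ 0.1105.
MPK > n+δ = 0.09, so the economy is dynamically efficient (under-saving).

dynamically efficient; MPK ≈ 0.110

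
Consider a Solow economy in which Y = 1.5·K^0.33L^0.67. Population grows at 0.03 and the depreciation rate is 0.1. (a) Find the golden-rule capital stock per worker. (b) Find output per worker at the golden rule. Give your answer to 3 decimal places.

n + δ = 0.03 + 0.1 = 0.13.
At the golden rule the marginal product of capital equals n+δ: 0.33·1.5·k^(0.33−1) = 0.13. Solving, k_gold = (0.33·1.5/0.13)^(1/0.67) ≈ 7.3563.
y_gold = 1.5·7.3563^0.33 ≈ 2.8979.

(a) k_gold ≈ 7.356; (b) y_gold ≈ 2.898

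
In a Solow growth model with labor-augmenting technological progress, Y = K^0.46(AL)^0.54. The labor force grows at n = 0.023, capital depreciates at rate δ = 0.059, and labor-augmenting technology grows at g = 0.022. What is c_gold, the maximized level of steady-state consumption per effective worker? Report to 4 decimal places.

c_gold ≈ 1.9163

The effective depreciation rate is n + g + δ = 0.023 + 0.022 + 0.059 = 0.104.
Golden rule sets MPK = n+g+δ: 0.46·k^(0.46−1) = 0.104, so k_gold = (0.46/0.104)^(1/0.54) ≈ 15.6959.
y_gold = 15.6959^0.46 ≈ 3.5486.
c_gold = y_gold − (n+g+δ)·k_gold = 3.5486 − 0.104·15.6959 ≈ 1.9163.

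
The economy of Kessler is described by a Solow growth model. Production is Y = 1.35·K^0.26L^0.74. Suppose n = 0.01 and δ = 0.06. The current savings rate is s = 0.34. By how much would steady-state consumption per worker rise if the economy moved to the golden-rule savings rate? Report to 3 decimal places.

Δc ≈ 0.035

Break-even investment rate: n + δ = 0.01 + 0.06 = 0.07.
Current steady state (s = 0.34): k* = (0.34·1.35/0.07)^(1/0.74) ≈ 12.6960, y* = 1.35·12.6960^0.26 ≈ 2.6139, c* = (1−0.34)·2.6139 ≈ 1.7252.
At the golden rule the marginal product of capital equals n+δ: 0.26·1.35·k^(0.26−1) = 0.07. Solving, k_gold = (0.26·1.35/0.07)^(1/0.74) ≈ 8.8354.
y_gold = 1.35·8.8354^0.26 ≈ 2.3788, c_gold = y_gold − 0.07·k_gold ≈ 1.7603.
Gain: Δc = 1.7603 − 1.7252 ≈ 0.0351.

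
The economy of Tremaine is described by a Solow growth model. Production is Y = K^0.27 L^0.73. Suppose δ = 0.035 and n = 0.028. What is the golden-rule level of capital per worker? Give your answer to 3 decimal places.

k_gold ≈ 7.342

n + δ = 0.028 + 0.035 = 0.063.
At the golden rule the marginal product of capital equals n+δ: 0.27·k^(0.27−1) = 0.063. Solving, k_gold = (0.27/0.063)^(1/0.73) ≈ 7.3415.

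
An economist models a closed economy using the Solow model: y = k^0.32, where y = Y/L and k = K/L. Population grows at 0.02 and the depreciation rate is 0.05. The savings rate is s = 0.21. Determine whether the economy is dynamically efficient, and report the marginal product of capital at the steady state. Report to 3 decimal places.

n + δ = 0.02 + 0.05 = 0.07.
Steady-state k*: s·k^0.32 = 0.07·k gives k* = (0.21/0.07)^(1/0.68) ≈ 5.0309.
MPK = 0.32·5.0309^(-0.68) ≈ 0.1067.
MPK > n+δ = 0.07, so the economy is dynamically efficient (under-saving).

dynamically efficient; MPK ≈ 0.107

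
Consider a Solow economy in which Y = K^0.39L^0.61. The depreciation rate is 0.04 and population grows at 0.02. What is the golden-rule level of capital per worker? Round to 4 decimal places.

k_gold ≈ 21.5102

Capital per worker breaks even when investment replaces (n + δ)·k; here n + δ = 0.06.
Golden rule sets MPK = n+δ: 0.39·k^(0.39−1) = 0.06, so k_gold = (0.39/0.06)^(1/0.61) ≈ 21.5102.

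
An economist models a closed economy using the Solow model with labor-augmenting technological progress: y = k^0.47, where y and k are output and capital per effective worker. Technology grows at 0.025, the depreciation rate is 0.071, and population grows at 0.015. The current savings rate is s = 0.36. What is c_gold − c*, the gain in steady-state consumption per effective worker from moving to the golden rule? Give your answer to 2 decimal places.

Δc ≈ 0.09

Capital per effective worker breaks even when investment replaces (n + g + δ)·k; here n + g + δ = 0.111.
Current steady state (s = 0.36): k* = (0.36/0.111)^(1/0.53) ≈ 9.2069, y* = 9.2069^0.47 ≈ 2.8388, c* = (1−0.36)·2.8388 ≈ 1.8168.
At the golden rule the marginal product of capital equals n+g+δ: 0.47·k^(0.47−1) = 0.111. Solving, k_gold = (0.47/0.111)^(1/0.53) ≈ 15.2263.
y_gold = 15.2263^0.47 ≈ 3.5960, c_gold = y_gold − 0.111·k_gold ≈ 1.9059.
Gain: Δc = 1.9059 − 1.8168 ≈ 0.0891.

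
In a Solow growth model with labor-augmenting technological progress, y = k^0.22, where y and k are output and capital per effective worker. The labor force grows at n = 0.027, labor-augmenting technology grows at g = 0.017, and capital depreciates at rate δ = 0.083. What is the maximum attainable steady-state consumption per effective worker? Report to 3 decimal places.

c_gold ≈ 0.911

n + g + δ = 0.027 + 0.017 + 0.083 = 0.127.
Setting f'(k) = n+g+δ gives 0.22·k^(0.22−1) = 0.127, hence k_gold = (0.22/0.127)^(1/0.78) ≈ 2.0227.
y_gold = 2.0227^0.22 ≈ 1.1676.
c_gold = y_gold − (n+g+δ)·k_gold = 1.1676 − 0.127·2.0227 ≈ 0.9107.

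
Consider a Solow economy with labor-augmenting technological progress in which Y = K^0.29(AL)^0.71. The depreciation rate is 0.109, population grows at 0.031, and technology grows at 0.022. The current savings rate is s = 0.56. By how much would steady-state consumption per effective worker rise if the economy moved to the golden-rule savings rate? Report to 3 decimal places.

Δc ≈ 0.170

The effective depreciation rate is n + g + δ = 0.031 + 0.022 + 0.109 = 0.162.
Current steady state (s = 0.56): k* = (0.56/0.162)^(1/0.71) ≈ 5.7371, y* = 5.7371^0.29 ≈ 1.6597, c* = (1−0.56)·1.6597 ≈ 0.7303.
Setting f'(k) = n+g+δ gives 0.29·k^(0.29−1) = 0.162, hence k_gold = (0.29/0.162)^(1/0.71) ≈ 2.2708.
y_gold = 2.2708^0.29 ≈ 1.2685, c_gold = y_gold − 0.162·k_gold ≈ 0.9006.
Gain: Δc = 0.9006 − 0.7303 ≈ 0.1704.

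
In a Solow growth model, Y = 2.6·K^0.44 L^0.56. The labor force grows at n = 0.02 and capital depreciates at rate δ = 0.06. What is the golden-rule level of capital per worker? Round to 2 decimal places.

k_gold ≈ 115.64

Capital per worker breaks even when investment replaces (n + δ)·k; here n + δ = 0.08.
Golden rule sets MPK = n+δ: 0.44·2.6·k^(0.44−1) = 0.08, so k_gold = (0.44·2.6/0.08)^(1/0.56) ≈ 115.6379.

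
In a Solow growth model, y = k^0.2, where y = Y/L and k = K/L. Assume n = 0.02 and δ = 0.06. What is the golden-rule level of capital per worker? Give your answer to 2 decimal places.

Capital per worker breaks even when investment replaces (n + δ)·k; here n + δ = 0.08.
Golden rule sets MPK = n+δ: 0.2·k^(0.2−1) = 0.08, so k_gold = (0.2/0.08)^(1/0.8) ≈ 3.1436.

k_gold ≈ 3.14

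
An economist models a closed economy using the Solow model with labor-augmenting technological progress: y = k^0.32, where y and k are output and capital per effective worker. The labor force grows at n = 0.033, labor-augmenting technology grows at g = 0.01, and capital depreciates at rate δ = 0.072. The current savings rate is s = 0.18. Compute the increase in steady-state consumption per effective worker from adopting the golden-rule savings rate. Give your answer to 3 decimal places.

Δc ≈ 0.088

The effective depreciation rate is n + g + δ = 0.033 + 0.01 + 0.072 = 0.115.
Current steady state (s = 0.18): k* = (0.18/0.115)^(1/0.68) ≈ 1.9326, y* = 1.9326^0.32 ≈ 1.2347, c* = (1−0.18)·1.2347 ≈ 1.0125.
Golden rule sets MPK = n+g+δ: 0.32·k^(0.32−1) = 0.115, so k_gold = (0.32/0.115)^(1/0.68) ≈ 4.5041.
y_gold = 4.5041^0.32 ≈ 1.6187, c_gold = y_gold − 0.115·k_gold ≈ 1.1007.
Gain: Δc = 1.1007 − 1.0125 ≈ 0.0882.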